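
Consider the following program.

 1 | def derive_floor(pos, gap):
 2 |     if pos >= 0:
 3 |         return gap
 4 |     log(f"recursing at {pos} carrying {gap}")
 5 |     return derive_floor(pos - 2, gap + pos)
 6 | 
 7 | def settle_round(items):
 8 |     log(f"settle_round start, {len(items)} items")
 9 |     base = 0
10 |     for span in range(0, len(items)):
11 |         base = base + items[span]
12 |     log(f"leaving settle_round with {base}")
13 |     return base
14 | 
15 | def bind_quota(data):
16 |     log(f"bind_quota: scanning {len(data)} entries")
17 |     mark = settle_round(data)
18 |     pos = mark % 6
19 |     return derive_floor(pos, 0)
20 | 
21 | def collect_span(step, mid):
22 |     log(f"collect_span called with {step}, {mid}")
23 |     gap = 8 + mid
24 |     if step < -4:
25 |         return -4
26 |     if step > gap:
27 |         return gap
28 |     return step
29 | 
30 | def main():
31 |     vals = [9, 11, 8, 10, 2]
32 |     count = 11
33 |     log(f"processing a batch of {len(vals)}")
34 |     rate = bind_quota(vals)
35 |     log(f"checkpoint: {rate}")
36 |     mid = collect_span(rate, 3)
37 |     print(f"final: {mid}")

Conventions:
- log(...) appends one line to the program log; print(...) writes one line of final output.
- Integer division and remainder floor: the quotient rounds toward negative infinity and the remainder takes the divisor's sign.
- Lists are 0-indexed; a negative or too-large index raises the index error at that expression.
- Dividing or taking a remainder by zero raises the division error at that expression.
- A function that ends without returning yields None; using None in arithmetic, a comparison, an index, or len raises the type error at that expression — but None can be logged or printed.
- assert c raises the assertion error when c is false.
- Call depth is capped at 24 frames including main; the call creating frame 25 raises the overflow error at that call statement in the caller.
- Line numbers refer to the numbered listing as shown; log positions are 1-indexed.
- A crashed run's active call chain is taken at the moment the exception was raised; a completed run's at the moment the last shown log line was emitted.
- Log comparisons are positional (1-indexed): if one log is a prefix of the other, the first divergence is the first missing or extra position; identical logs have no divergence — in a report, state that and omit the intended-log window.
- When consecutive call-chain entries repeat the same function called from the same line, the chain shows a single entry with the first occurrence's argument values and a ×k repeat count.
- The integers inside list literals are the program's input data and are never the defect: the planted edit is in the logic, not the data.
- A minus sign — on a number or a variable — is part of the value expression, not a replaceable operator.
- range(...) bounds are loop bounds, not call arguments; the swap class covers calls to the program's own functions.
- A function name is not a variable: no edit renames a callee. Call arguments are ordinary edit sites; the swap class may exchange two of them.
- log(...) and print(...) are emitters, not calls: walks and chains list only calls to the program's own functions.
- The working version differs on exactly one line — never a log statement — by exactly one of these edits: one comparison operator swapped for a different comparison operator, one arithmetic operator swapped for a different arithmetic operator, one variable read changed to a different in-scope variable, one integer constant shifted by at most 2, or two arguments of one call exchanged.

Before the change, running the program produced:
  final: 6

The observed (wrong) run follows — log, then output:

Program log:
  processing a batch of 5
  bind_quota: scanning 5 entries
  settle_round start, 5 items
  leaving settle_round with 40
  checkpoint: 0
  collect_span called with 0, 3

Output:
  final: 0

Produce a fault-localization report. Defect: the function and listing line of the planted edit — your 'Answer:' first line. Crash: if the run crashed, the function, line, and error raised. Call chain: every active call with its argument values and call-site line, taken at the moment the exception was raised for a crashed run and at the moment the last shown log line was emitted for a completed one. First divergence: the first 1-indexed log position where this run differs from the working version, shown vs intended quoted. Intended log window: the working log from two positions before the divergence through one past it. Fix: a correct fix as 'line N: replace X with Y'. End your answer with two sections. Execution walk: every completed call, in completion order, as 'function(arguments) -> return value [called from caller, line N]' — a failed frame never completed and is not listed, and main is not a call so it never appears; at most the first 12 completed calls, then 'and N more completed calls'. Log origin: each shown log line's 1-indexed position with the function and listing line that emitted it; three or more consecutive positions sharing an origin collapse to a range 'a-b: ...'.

Answer: the defect is in derive_floor at line 2.
The tell: At log position 5 the runs split — shown 'checkpoint: 0', but the working version logs 'recursing at 4 carrying 0'.
Call chain: main -> collect_span(0, 3) (called at line 36).
First divergence: position 5; shown 'checkpoint: 0' vs intended 'recursing at 4 carrying 0'.
Intended log window:
  3: settle_round start, 5 items
  4: leaving settle_round with 40
  5: recursing at 4 carrying 0
  6: recursing at 2 carrying 4
Execution walk:
  settle_round([9, 11, 8, 10, 2]) -> 40  [called from bind_quota, line 17]
  derive_floor(4, 0) -> 0  [called from bind_quota, line 19]
  bind_quota([9, 11, 8, 10, 2]) -> 0  [called from main, line 34]
  collect_span(0, 3) -> 0  [called from main, line 36]
Log line origins:
  1: from main, line 33
  2: from bind_quota, line 16
  3: from settle_round, line 8
  4: from settle_round, line 12
  5: from main, line 35
  6: from collect_span, line 22
A correct fix: line 2: replace `>=` with `<=`.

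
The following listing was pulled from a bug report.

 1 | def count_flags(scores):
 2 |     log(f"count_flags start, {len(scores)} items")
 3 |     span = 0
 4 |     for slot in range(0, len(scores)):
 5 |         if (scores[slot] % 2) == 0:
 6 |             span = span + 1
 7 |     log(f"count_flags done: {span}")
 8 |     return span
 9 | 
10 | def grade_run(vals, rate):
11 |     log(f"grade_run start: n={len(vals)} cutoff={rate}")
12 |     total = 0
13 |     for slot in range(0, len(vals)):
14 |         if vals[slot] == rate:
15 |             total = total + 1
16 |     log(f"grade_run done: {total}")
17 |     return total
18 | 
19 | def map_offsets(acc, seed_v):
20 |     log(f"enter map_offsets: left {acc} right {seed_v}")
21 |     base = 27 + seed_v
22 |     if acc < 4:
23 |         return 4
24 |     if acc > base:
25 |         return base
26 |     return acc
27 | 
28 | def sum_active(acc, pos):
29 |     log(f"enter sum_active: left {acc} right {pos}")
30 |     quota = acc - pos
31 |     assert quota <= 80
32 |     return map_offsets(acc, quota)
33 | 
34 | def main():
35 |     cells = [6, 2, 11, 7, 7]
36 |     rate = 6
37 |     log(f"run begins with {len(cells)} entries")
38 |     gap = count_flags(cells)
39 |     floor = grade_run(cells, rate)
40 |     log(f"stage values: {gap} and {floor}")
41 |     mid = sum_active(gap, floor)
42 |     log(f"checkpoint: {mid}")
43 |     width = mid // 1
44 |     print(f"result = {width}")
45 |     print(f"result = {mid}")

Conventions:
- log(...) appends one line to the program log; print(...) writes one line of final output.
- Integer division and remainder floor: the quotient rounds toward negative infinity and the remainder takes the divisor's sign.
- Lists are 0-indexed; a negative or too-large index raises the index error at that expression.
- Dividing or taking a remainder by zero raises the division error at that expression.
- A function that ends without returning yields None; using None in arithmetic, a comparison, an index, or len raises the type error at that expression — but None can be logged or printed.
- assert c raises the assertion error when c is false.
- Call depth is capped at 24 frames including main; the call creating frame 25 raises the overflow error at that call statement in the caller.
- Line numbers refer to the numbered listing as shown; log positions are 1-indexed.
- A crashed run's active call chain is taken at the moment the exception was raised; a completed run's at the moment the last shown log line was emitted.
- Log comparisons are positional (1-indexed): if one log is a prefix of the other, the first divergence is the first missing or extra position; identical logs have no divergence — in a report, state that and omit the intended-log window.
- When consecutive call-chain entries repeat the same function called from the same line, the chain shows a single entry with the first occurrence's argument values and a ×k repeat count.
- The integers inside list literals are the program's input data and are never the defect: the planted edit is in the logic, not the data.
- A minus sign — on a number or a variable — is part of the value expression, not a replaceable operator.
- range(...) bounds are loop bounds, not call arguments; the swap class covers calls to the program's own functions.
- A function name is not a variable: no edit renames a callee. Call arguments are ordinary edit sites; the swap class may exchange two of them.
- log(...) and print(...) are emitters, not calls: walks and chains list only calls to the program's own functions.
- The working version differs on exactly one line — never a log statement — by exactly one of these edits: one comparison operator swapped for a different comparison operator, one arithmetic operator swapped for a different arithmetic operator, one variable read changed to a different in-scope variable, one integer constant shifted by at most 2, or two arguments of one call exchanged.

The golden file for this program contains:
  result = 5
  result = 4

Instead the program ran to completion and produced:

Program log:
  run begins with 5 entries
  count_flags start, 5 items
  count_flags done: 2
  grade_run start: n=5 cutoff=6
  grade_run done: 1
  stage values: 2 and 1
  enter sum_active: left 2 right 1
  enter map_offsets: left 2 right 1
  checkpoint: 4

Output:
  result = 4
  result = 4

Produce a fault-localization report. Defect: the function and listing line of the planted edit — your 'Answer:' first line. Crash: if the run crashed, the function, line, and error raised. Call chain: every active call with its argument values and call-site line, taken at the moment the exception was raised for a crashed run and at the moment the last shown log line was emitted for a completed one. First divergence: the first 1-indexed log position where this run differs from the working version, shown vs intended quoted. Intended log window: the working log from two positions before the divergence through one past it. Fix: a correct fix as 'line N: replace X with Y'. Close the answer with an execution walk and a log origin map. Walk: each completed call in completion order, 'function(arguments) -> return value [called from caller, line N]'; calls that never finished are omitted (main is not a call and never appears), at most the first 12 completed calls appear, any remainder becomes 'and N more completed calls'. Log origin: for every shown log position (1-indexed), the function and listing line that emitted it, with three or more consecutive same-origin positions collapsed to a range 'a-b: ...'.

Answer: the defect is in main at line 43.
The tell: Every logged value matches the working version; the printed result is what differs.
Call chain: main.
First divergence: none; the two logs match at every position.
Execution walk:
  count_flags([6, 2, 11, 7, 7]) -> 2  [called from main, line 38]
  grade_run([6, 2, 11, 7, 7], 6) -> 1  [called from main, line 39]
  map_offsets(2, 1) -> 4  [called from sum_active, line 32]
  sum_active(2, 1) -> 4  [called from main, line 41]
Origin of each log line:
  1: emitted by main (line 37)
  2: emitted by count_flags (line 2)
  3: emitted by count_flags (line 7)
  4: emitted by grade_run (line 11)
  5: emitted by grade_run (line 16)
  6: emitted by main (line 40)
  7: emitted by sum_active (line 29)
  8: emitted by map_offsets (line 20)
  9: emitted by main (line 42)
A correct fix: line 43: replace `//` with `+`.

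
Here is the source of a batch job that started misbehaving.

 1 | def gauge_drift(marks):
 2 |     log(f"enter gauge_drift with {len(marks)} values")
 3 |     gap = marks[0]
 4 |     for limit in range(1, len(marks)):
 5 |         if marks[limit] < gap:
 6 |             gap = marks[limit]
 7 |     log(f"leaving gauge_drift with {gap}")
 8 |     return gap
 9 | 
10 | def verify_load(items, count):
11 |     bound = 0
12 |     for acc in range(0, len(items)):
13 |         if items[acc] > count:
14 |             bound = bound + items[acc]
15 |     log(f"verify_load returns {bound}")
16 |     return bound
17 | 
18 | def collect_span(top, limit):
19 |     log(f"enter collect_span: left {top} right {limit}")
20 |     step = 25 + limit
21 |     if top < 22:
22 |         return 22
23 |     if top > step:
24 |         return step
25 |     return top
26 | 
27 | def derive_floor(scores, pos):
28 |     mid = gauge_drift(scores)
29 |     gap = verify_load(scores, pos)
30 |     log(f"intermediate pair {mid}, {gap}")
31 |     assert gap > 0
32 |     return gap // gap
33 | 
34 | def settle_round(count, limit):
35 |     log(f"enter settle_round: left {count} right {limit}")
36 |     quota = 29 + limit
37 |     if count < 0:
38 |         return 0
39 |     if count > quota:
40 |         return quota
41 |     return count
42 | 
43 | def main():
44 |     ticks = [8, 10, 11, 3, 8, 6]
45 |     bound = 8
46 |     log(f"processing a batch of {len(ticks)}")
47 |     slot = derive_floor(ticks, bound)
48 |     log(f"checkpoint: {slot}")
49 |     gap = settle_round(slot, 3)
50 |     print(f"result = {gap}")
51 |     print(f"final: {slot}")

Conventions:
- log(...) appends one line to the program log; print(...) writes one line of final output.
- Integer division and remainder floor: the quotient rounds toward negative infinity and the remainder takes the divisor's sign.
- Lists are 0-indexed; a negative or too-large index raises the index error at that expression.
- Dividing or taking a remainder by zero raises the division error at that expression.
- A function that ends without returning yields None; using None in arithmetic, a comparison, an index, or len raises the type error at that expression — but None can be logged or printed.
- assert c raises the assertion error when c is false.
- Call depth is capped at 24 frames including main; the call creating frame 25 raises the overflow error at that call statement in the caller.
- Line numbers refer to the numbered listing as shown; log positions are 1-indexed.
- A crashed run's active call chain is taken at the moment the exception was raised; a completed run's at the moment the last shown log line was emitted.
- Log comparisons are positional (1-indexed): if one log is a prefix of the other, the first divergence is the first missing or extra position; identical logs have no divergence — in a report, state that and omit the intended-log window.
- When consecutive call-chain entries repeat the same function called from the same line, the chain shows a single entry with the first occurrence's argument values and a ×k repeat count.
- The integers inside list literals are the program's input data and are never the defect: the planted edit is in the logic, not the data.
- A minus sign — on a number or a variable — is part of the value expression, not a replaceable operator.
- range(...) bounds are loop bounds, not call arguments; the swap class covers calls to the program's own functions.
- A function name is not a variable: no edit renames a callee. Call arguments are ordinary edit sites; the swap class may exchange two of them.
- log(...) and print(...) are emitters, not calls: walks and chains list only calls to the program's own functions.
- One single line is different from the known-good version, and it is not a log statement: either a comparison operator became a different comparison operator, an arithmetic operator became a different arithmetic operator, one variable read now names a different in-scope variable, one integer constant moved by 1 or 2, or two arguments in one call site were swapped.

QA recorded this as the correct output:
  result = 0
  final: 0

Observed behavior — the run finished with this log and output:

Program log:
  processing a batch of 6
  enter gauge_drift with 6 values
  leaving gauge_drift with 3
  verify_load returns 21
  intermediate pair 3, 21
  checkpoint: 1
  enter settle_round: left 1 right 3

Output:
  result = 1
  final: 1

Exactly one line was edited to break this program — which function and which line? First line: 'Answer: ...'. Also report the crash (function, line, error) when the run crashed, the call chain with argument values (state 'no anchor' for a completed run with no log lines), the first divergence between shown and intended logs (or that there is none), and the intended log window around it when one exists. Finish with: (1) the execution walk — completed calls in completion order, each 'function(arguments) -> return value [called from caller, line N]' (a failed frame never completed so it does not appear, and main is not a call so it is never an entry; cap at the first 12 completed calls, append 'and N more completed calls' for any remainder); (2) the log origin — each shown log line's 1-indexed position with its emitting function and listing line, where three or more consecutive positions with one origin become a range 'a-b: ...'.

Answer: the defect is in derive_floor at line 32.
Core observation: The earliest visible damage is log position 6 — 'checkpoint: 1' rather than the intended 'checkpoint: 0'.
Call chain: main -> settle_round(1, 3) (called at line 49).
First divergence: position 6 — shown 'checkpoint: 1', intended 'checkpoint: 0'.
Intended log window:
  4: verify_load returns 21
  5: intermediate pair 3, 21
  6: checkpoint: 0
  7: enter settle_round: left 0 right 3
Execution walk:
  gauge_drift([8, 10, 11, 3, 8, 6]) -> 3  [called from derive_floor, line 28]
  verify_load([8, 10, 11, 3, 8, 6], 8) -> 21  [called from derive_floor, line 29]
  derive_floor([8, 10, 11, 3, 8, 6], 8) -> 1  [called from main, line 47]
  settle_round(1, 3) -> 1  [called from main, line 49]
Log line origins:
  1: logged in main at line 46
  2: logged in gauge_drift at line 2
  3: logged in gauge_drift at line 7
  4: logged in verify_load at line 15
  5: logged in derive_floor at line 30
  6: logged in main at line 48
  7: logged in settle_round at line 35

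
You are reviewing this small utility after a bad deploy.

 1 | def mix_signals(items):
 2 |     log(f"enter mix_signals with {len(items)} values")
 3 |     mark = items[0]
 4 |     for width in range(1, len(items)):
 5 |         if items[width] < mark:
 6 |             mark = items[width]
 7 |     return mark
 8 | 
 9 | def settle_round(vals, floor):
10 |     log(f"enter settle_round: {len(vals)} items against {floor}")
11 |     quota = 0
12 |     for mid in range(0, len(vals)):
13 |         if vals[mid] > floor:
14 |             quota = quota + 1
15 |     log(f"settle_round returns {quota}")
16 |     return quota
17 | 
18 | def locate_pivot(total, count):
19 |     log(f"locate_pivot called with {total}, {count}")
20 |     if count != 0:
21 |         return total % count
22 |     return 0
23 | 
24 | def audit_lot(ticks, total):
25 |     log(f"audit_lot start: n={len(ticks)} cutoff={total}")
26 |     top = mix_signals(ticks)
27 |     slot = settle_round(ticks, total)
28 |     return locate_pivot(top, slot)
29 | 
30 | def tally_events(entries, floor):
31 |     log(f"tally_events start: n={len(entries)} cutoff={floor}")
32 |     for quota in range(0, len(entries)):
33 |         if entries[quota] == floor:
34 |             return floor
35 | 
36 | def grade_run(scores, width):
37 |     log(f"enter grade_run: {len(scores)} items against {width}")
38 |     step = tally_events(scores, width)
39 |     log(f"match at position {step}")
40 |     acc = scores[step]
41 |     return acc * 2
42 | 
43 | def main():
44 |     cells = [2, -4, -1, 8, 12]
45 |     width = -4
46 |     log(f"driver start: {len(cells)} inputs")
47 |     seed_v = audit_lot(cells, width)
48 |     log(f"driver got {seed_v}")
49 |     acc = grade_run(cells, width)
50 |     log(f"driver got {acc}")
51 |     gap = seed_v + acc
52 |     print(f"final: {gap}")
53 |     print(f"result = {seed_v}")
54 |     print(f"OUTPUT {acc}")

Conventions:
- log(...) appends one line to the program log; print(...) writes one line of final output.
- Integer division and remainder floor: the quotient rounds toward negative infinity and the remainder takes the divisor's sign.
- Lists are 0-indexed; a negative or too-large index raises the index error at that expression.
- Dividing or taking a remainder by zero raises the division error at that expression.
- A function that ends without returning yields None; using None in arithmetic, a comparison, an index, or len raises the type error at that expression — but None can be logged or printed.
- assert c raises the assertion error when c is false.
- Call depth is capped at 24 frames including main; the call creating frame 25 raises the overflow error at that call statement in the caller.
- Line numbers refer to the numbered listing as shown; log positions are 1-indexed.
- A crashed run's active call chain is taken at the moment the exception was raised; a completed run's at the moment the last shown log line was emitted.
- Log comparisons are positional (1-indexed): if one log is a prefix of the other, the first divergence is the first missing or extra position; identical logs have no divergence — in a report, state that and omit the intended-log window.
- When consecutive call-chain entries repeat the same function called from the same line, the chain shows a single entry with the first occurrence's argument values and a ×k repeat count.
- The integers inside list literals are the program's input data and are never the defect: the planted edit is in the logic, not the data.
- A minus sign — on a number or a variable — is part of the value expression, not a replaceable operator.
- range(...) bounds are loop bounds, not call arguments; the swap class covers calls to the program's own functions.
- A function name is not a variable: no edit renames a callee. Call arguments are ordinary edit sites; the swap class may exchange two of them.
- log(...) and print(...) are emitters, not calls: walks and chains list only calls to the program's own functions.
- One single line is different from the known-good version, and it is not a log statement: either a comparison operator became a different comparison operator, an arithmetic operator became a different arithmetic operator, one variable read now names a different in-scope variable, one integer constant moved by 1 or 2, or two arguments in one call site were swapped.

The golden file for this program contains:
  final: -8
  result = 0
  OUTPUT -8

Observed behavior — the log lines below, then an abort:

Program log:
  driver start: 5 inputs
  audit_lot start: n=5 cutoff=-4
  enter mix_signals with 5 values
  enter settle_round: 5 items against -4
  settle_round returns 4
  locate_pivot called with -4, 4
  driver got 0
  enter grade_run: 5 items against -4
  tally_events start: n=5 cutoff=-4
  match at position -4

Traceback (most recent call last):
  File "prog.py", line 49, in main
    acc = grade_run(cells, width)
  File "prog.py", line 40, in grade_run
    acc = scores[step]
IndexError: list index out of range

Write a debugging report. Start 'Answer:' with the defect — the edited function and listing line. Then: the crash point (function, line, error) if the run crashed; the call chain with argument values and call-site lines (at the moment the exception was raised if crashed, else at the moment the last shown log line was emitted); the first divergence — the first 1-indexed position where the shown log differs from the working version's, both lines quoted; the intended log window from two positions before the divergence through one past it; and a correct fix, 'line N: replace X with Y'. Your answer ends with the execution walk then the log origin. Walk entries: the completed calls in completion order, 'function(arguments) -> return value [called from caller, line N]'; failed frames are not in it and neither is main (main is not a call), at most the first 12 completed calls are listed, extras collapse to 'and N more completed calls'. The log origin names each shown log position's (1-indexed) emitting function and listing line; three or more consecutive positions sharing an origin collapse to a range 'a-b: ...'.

Answer: the defect is in tally_events at line 34.
Core observation: Log line 10 is where behavior first shows: 'match at position -4' appears instead of 'match at position 1'.
Crash: grade_run, line 40, IndexError.
Call chain: main -> grade_run([2, -4, -1, 8, 12], -4) (called at line 49).
First divergence: position 10 — shown 'match at position -4', intended 'match at position 1'.
Intended log window:
  8: enter grade_run: 5 items against -4
  9: tally_events start: n=5 cutoff=-4
  10: match at position 1
  11: driver got -8
Execution walk:
  mix_signals([2, -4, -1, 8, 12]) -> -4  [called from audit_lot, line 26]
  settle_round([2, -4, -1, 8, 12], -4) -> 4  [called from audit_lot, line 27]
  locate_pivot(-4, 4) -> 0  [called from audit_lot, line 28]
  audit_lot([2, -4, -1, 8, 12], -4) -> 0  [called from main, line 47]
  tally_events([2, -4, -1, 8, 12], -4) -> -4  [called from grade_run, line 38]
Origin of each log line:
  1: from main, line 46
  2: from audit_lot, line 25
  3: from mix_signals, line 2
  4: from settle_round, line 10
  5: from settle_round, line 15
  6: from locate_pivot, line 19
  7: from main, line 48
  8: from grade_run, line 37
  9: from tally_events, line 31
  10: from grade_run, line 39
A correct fix: line 34: replace `floor` with `quota`.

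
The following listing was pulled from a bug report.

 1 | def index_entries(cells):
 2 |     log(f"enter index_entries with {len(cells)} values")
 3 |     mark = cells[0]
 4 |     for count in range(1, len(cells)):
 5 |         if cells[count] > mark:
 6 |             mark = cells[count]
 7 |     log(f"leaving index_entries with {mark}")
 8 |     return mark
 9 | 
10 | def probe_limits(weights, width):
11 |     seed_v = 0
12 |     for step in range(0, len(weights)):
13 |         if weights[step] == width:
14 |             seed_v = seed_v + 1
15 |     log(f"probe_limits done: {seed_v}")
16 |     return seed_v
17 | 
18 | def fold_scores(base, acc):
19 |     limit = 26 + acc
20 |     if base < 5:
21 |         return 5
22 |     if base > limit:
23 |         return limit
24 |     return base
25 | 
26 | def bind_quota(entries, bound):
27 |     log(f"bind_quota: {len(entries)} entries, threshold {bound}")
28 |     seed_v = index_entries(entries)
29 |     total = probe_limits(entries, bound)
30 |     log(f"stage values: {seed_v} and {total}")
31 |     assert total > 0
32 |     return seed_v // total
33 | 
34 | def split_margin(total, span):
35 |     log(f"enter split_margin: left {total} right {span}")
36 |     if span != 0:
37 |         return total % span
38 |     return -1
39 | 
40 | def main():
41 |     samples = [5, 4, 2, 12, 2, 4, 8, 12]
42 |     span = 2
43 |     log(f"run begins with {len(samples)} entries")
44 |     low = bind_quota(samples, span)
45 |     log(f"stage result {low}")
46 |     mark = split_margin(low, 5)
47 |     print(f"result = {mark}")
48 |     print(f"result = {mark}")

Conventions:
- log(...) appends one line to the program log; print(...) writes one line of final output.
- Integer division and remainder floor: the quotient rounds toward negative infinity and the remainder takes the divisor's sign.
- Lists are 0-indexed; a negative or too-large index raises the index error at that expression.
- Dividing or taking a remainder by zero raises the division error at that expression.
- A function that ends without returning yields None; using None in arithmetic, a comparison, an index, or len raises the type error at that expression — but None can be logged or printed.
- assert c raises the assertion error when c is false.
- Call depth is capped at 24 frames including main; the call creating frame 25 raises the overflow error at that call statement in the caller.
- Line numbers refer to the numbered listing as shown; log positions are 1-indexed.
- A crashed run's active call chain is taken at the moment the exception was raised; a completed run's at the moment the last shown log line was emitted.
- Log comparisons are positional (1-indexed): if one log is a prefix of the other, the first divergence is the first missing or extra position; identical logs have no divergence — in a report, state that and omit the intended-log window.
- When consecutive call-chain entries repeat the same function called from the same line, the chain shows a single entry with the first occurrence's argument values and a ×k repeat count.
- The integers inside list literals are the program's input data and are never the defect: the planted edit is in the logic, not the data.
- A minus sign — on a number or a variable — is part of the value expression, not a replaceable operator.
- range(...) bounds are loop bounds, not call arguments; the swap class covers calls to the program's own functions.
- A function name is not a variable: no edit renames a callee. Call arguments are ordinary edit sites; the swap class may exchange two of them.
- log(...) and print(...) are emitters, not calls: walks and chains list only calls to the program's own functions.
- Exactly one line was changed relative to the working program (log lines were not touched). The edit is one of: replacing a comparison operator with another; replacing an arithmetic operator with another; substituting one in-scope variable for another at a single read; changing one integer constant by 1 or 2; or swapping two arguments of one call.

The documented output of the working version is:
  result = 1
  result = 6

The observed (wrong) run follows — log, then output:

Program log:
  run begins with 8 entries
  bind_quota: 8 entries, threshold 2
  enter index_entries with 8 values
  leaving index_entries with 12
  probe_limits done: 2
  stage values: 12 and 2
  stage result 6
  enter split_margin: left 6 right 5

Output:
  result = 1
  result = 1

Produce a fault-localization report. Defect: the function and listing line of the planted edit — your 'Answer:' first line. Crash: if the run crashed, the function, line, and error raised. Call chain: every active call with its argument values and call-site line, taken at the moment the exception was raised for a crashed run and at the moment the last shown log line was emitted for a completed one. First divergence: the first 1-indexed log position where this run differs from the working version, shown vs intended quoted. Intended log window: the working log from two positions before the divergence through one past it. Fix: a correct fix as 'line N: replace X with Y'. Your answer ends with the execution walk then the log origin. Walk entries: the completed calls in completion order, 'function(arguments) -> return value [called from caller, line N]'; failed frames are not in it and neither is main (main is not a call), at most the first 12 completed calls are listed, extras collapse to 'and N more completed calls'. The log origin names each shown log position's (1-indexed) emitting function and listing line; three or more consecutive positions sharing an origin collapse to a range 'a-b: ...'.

Answer: the defect is in main at line 48.
The tell: The two runs log identically and part ways only at the printed values.
Call chain: main -> split_margin(6, 5) (called at line 46).
First divergence: none — the logs agree in full.
Execution walk:
  index_entries([5, 4, 2, 12, 2, 4, 8, 12]) -> 12  [called from bind_quota, line 28]
  probe_limits([5, 4, 2, 12, 2, 4, 8, 12], 2) -> 2  [called from bind_quota, line 29]
  bind_quota([5, 4, 2, 12, 2, 4, 8, 12], 2) -> 6  [called from main, line 44]
  split_margin(6, 5) -> 1  [called from main, line 46]
Origin of each log line:
  1: logged in main at line 43
  2: logged in bind_quota at line 27
  3: logged in index_entries at line 2
  4: logged in index_entries at line 7
  5: logged in probe_limits at line 15
  6: logged in bind_quota at line 30
  7: logged in main at line 45
  8: logged in split_margin at line 35
A correct fix: line 48: replace `mark` with `low`.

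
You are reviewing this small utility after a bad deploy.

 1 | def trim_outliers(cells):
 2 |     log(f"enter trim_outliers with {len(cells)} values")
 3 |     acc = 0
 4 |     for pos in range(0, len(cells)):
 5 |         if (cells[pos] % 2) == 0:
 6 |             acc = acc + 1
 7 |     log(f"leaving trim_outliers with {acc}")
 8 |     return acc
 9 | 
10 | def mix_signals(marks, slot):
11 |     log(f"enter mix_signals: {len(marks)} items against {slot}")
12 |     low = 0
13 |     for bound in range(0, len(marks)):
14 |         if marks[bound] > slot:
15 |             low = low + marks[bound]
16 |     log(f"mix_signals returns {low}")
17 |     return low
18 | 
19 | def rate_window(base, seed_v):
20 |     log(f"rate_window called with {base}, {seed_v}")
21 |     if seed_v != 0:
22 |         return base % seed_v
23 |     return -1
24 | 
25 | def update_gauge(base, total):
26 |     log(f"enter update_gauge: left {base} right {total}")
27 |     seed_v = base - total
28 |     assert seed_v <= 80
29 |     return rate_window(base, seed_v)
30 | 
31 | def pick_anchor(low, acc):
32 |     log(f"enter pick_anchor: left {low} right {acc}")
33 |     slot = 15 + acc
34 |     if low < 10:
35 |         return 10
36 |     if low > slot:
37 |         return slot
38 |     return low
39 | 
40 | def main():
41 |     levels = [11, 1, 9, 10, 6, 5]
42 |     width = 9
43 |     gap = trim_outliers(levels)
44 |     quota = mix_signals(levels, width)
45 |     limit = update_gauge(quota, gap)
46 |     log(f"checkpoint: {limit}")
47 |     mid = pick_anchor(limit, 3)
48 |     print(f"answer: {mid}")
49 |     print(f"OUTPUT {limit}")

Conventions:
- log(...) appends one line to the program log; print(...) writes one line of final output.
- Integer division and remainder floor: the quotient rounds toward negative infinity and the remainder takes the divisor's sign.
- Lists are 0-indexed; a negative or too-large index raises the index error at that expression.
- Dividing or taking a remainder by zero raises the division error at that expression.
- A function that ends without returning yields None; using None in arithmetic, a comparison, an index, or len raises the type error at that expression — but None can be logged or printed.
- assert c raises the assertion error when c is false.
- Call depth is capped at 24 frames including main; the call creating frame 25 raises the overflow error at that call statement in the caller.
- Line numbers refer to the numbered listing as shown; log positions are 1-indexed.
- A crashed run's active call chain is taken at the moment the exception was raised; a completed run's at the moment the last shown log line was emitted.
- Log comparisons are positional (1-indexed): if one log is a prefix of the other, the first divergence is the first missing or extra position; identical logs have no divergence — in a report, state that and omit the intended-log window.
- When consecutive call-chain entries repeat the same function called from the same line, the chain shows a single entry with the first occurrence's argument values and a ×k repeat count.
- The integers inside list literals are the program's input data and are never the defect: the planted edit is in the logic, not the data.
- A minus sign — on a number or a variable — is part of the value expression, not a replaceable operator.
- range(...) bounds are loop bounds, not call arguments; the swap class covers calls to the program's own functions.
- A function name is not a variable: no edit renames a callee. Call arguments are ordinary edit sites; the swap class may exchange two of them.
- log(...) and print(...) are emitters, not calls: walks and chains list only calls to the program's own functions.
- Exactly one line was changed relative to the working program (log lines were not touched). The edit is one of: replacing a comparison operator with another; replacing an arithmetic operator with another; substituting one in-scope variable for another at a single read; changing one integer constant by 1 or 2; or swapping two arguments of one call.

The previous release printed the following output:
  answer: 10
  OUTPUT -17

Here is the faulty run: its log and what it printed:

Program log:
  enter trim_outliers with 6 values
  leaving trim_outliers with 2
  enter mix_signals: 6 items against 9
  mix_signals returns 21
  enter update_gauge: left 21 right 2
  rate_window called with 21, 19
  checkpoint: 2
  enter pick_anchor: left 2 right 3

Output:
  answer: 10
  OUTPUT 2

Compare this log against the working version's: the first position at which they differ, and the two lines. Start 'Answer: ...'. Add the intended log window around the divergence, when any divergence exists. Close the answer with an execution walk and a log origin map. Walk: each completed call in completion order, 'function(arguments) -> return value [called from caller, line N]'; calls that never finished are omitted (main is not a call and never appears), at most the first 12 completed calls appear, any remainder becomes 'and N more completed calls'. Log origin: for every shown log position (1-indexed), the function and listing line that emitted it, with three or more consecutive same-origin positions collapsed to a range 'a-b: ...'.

Answer: position 5 — the shown line 'enter update_gauge: left 21 right 2' should read 'enter update_gauge: left 2 right 21'.
Intended log window:
  3: enter mix_signals: 6 items against 9
  4: mix_signals returns 21
  5: enter update_gauge: left 2 right 21
  6: rate_window called with 2, -19
Execution walk:
  trim_outliers([11, 1, 9, 10, 6, 5]) -> 2  [called from main, line 43]
  mix_signals([11, 1, 9, 10, 6, 5], 9) -> 21  [called from main, line 44]
  rate_window(21, 19) -> 2  [called from update_gauge, line 29]
  update_gauge(21, 2) -> 2  [called from main, line 45]
  pick_anchor(2, 3) -> 10  [called from main, line 47]
Log origin:
  1: from trim_outliers, line 2
  2: from trim_outliers, line 7
  3: from mix_signals, line 11
  4: from mix_signals, line 16
  5: from update_gauge, line 26
  6: from rate_window, line 20
  7: from main, line 46
  8: from pick_anchor, line 32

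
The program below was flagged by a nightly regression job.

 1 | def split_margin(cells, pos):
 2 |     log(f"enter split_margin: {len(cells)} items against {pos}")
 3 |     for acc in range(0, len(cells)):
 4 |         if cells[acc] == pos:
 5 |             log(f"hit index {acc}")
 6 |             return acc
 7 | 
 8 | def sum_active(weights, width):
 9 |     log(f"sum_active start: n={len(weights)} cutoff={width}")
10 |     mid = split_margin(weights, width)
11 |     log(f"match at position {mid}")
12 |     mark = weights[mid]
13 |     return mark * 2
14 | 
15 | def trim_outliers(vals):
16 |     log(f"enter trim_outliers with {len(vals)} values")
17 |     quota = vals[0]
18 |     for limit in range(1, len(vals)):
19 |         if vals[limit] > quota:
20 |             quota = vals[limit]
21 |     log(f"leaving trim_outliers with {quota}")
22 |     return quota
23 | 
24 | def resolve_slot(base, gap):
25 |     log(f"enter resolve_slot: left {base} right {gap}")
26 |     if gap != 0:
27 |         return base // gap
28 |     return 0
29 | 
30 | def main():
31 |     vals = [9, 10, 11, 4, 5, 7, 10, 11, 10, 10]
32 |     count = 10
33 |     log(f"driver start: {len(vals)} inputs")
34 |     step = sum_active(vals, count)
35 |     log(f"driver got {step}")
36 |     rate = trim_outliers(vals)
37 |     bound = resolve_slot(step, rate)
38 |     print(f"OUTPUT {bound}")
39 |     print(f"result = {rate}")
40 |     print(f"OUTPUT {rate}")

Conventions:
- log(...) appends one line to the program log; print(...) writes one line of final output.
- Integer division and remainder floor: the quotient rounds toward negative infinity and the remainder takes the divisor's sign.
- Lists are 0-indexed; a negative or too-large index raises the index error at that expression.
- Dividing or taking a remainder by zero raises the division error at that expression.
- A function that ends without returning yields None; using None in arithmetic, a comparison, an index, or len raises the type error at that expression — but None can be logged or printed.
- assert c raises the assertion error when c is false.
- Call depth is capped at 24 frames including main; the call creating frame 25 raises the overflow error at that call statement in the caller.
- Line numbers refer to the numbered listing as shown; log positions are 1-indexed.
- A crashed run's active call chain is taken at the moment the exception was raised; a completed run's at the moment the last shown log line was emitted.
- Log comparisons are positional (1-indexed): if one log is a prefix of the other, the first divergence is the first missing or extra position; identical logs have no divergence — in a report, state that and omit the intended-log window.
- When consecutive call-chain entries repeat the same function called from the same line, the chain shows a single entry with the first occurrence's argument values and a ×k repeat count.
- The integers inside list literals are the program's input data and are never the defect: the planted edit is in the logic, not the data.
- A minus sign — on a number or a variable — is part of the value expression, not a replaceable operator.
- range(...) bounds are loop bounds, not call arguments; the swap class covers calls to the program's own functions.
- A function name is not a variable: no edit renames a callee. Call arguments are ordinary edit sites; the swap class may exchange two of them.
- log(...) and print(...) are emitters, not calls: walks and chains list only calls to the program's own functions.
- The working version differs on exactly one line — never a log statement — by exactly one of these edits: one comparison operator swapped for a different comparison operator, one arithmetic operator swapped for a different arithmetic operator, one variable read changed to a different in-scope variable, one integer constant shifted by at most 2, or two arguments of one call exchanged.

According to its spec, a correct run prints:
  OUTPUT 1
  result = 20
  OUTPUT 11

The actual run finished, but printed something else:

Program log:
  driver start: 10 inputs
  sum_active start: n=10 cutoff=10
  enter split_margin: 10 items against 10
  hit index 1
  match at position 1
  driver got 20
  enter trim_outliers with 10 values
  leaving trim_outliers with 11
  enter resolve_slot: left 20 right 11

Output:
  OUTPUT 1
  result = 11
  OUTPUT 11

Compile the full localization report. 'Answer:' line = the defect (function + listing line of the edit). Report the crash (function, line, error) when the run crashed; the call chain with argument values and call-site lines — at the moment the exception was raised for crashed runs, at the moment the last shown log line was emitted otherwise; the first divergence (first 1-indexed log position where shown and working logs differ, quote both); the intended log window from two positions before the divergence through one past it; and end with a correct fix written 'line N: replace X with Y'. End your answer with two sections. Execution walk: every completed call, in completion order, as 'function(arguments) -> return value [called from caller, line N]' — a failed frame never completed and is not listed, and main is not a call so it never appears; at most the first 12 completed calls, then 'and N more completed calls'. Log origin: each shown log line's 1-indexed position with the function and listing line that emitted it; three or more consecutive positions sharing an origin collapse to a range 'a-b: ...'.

Answer: the defect is in main at line 39.
Key observation: Every logged value matches the working version; the printed result is what differs.
Call chain: main -> resolve_slot(20, 11) (called at line 37).
First divergence: there is none — every log position agrees.
Execution walk:
  split_margin([9, 10, 11, 4, 5, 7, 10, 11, 10, 10], 10) -> 1  [called from sum_active, line 10]
  sum_active([9, 10, 11, 4, 5, 7, 10, 11, 10, 10], 10) -> 20  [called from main, line 34]
  trim_outliers([9, 10, 11, 4, 5, 7, 10, 11, 10, 10]) -> 11  [called from main, line 36]
  resolve_slot(20, 11) -> 1  [called from main, line 37]
Log line origins:
  1 — main, line 33
  2 — sum_active, line 9
  3 — split_margin, line 2
  4 — split_margin, line 5
  5 — sum_active, line 11
  6 — main, line 35
  7 — trim_outliers, line 16
  8 — trim_outliers, line 21
  9 — resolve_slot, line 25
A correct fix: line 39: replace `rate` with `step`.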